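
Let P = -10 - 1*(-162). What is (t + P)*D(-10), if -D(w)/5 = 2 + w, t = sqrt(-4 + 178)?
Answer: 6080 + 40*sqrt(174) ≈ 6607.6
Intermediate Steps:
t = sqrt(174) ≈ 13.191
D(w) = -10 - 5*w (D(w) = -5*(2 + w) = -10 - 5*w)
P = 152 (P = -10 + 162 = 152)
(t + P)*D(-10) = (sqrt(174) + 152)*(-10 - 5*(-10)) = (152 + sqrt(174))*(-10 + 50) = (152 + sqrt(174))*40 = 6080 + 40*sqrt(174)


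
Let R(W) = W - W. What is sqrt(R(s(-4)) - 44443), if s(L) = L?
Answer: 7*I*sqrt(907) ≈ 210.82*I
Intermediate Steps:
R(W) = 0
sqrt(R(s(-4)) - 44443) = sqrt(0 - 44443) = sqrt(-44443) = 7*I*sqrt(907)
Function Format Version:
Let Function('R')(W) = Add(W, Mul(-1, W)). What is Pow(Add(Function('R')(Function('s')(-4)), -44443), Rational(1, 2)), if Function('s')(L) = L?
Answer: Mul(7, I, Pow(907, Rational(1, 2))) ≈ Mul(210.82, I)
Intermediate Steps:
Function('R')(W) = 0
Pow(Add(Function('R')(Function('s')(-4)), -44443), Rational(1, 2)) = Pow(Add(0, -44443), Rational(1, 2)) = Pow(-44443, Rational(1, 2)) = Mul(7, I, Pow(907, Rational(1, 2)))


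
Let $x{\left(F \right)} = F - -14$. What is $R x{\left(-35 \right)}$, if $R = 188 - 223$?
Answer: $735$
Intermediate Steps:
$x{\left(F \right)} = 14 + F$ ($x{\left(F \right)} = F + 14 = 14 + F$)
$R = -35$ ($R = 188 - 223 = -35$)
$R x{\left(-35 \right)} = - 35 \left(14 - 35\right) = \left(-35\right) \left(-21\right) = 735$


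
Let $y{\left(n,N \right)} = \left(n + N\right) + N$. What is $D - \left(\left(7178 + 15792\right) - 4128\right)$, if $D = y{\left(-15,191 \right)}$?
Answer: $-18475$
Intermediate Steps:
$y{\left(n,N \right)} = n + 2 N$ ($y{\left(n,N \right)} = \left(N + n\right) + N = n + 2 N$)
$D = 367$ ($D = -15 + 2 \cdot 191 = -15 + 382 = 367$)
$D - \left(\left(7178 + 15792\right) - 4128\right) = 367 - \left(\left(7178 + 15792\right) - 4128\right) = 367 - \left(22970 - 4128\right) = 367 - 18842 = -18475$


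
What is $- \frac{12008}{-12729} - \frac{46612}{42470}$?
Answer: $- \frac{41672194}{270300315} \approx -0.15417$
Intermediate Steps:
$- \frac{12008}{-12729} - \frac{46612}{42470} = \left(-12008\right) \left(- \frac{1}{12729}\right) - \frac{23306}{21235} = \frac{12008}{12729} - \frac{23306}{21235} = - \frac{41672194}{270300315}$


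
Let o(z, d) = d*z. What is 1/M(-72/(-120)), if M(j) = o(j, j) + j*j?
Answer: 25/18 ≈ 1.3889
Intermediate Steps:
M(j) = 2*j² (M(j) = j*j + j*j = j² + j² = 2*j²)
1/M(-72/(-120)) = 1/(2*(-72/(-120))²) = 1/(2*(-72*(-1/120))²) = 1/(2*(⅗)²) = 1/(2*(9/25)) = 1/(18/25) = 25/18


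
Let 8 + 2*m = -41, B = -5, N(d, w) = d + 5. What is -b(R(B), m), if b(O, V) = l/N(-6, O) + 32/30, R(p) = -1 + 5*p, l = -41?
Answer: -631/15 ≈ -42.067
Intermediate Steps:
N(d, w) = 5 + d
m = -49/2 (m = -4 + (½)*(-41) = -4 - 41/2 = -49/2 ≈ -24.500)
b(O, V) = 631/15 (b(O, V) = -41/(5 - 6) + 32/30 = -41/(-1) + 32*(1/30) = -41*(-1) + 16/15 = 41 + 16/15 = 631/15)
-b(R(B), m) = -1*631/15 = -631/15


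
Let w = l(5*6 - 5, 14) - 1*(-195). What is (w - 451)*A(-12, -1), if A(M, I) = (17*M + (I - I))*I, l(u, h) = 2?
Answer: -51816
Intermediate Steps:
A(M, I) = 17*I*M (A(M, I) = (17*M + 0)*I = (17*M)*I = 17*I*M)
w = 197 (w = 2 - 1*(-195) = 2 + 195 = 197)
(w - 451)*A(-12, -1) = (197 - 451)*(17*(-1)*(-12)) = -254*204 = -51816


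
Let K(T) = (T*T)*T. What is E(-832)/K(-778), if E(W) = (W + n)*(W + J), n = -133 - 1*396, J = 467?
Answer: -496765/470910952 ≈ -0.0010549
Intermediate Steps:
n = -529 (n = -133 - 396 = -529)
E(W) = (-529 + W)*(467 + W) (E(W) = (W - 529)*(W + 467) = (-529 + W)*(467 + W))
K(T) = T**3 (K(T) = T**2*T = T**3)
E(-832)/K(-778) = (-247043 + (-832)**2 - 62*(-832))/((-778)**3) = (-247043 + 692224 + 51584)/(-470910952) = 496765*(-1/470910952) = -496765/470910952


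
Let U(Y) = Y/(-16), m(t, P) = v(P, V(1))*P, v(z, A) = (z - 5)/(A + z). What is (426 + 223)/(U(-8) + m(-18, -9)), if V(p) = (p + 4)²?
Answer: 5192/67 ≈ 77.493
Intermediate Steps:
V(p) = (4 + p)²
v(z, A) = (-5 + z)/(A + z)
m(t, P) = P*(-5 + P)/(25 + P) (m(t, P) = ((-5 + P)/((4 + 1)² + P))*P = ((-5 + P)/(5² + P))*P = ((-5 + P)/(25 + P))*P = P*(-5 + P)/(25 + P))
U(Y) = -Y/16 (U(Y) = Y*(-1/16) = -Y/16)
(426 + 223)/(U(-8) + m(-18, -9)) = (426 + 223)/(-1/16*(-8) - 9*(-5 - 9)/(25 - 9)) = 649/(½ - 9*(-14)/16) = 649/(½ - 9*1/16*(-14)) = 649/(½ + 63/8) = 649/(67/8) = 649*(8/67) = 5192/67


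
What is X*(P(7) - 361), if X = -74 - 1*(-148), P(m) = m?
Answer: -26196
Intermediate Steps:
X = 74 (X = -74 + 148 = 74)
X*(P(7) - 361) = 74*(7 - 361) = 74*(-354) = -26196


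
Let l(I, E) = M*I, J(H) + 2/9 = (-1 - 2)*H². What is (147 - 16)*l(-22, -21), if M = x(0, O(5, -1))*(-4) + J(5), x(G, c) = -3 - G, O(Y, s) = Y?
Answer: 1639858/9 ≈ 1.8221e+5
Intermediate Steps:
J(H) = -2/9 - 3*H² (J(H) = -2/9 + (-1 - 2)*H² = -2/9 - 3*H²)
M = -569/9 (M = (-3 - 1*0)*(-4) + (-2/9 - 3*5²) = (-3 + 0)*(-4) + (-2/9 - 3*25) = -3*(-4) + (-2/9 - 75) = 12 - 677/9 = -569/9 ≈ -63.222)
l(I, E) = -569*I/9
(147 - 16)*l(-22, -21) = (147 - 16)*(-569/9*(-22)) = 131*(12518/9) = 1639858/9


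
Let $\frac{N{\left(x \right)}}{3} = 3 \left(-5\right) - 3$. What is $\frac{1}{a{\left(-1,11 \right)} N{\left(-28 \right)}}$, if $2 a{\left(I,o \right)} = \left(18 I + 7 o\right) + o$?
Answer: $- \frac{1}{1890} \approx -0.0005291$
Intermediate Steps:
$N{\left(x \right)} = -54$ ($N{\left(x \right)} = 3 \left(3 \left(-5\right) - 3\right) = 3 \left(-15 - 3\right) = 3 \left(-18\right) = -54$)
$a{\left(I,o \right)} = 4 o + 9 I$ ($a{\left(I,o \right)} = \frac{\left(18 I + 7 o\right) + o}{2} = \frac{\left(7 o + 18 I\right) + o}{2} = \frac{8 o + 18 I}{2} = 4 o + 9 I$)
$\frac{1}{a{\left(-1,11 \right)} N{\left(-28 \right)}} = \frac{1}{\left(4 \cdot 11 + 9 \left(-1\right)\right) \left(-54\right)} = \frac{1}{\left(44 - 9\right) \left(-54\right)} = \frac{1}{35 \left(-54\right)} = \frac{1}{-1890} = - \frac{1}{1890}$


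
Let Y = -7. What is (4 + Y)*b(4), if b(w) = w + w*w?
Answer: -60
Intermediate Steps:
b(w) = w + w²
(4 + Y)*b(4) = (4 - 7)*(4*(1 + 4)) = -12*5 = -3*20 = -60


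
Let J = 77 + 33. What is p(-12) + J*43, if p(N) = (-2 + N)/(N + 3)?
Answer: 42584/9 ≈ 4731.6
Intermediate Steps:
J = 110
p(N) = (-2 + N)/(3 + N)
p(-12) + J*43 = (-2 - 12)/(3 - 12) + 110*43 = -14/(-9) + 4730 = -1/9*(-14) + 4730 = 14/9 + 4730 = 42584/9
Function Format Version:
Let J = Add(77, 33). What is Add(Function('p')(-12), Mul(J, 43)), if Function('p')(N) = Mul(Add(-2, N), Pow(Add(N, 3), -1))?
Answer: Rational(42584, 9) ≈ 4731.6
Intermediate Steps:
J = 110
Function('p')(N) = Mul(Pow(Add(3, N), -1), Add(-2, N)) (Function('p')(N) = Mul(Add(-2, N), Pow(Add(3, N), -1)) = Mul(Pow(Add(3, N), -1), Add(-2, N)))
Add(Function('p')(-12), Mul(J, 43)) = Add(Mul(Pow(Add(3, -12), -1), Add(-2, -12)), Mul(110, 43)) = Add(Mul(Pow(-9, -1), -14), 4730) = Add(Mul(Rational(-1, 9), -14), 4730) = Add(Rational(14, 9), 4730) = Rational(42584, 9)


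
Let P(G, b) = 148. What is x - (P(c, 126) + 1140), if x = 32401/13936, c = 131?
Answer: -17917167/13936 ≈ -1285.7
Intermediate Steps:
x = 32401/13936 (x = 32401*(1/13936) = 32401/13936 ≈ 2.3250)
x - (P(c, 126) + 1140) = 32401/13936 - (148 + 1140) = 32401/13936 - 1*1288 = 32401/13936 - 1288 = -17917167/13936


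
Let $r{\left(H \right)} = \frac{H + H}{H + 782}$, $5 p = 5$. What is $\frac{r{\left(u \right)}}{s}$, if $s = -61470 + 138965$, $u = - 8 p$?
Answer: $- \frac{8}{29990565} \approx -2.6675 \cdot 10^{-7}$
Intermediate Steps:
$p = 1$ ($p = \frac{1}{5} \cdot 5 = 1$)
$u = -8$ ($u = \left(-8\right) 1 = -8$)
$r{\left(H \right)} = \frac{2 H}{782 + H}$
$s = 77495$
$\frac{r{\left(u \right)}}{s} = \frac{2 \left(-8\right) \frac{1}{782 - 8}}{77495} = 2 \left(-8\right) \frac{1}{774} \cdot \frac{1}{77495} = \left(- \frac{8}{387}\right) \frac{1}{77495} = - \frac{8}{29990565}$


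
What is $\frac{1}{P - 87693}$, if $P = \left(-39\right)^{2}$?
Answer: $- \frac{1}{86172} \approx -1.1605 \cdot 10^{-5}$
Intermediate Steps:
$P = 1521$
$\frac{1}{P - 87693} = \frac{1}{1521 - 87693} = \frac{1}{-86172} = - \frac{1}{86172}$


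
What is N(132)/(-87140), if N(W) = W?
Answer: -33/21785 ≈ -0.0015148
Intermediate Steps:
N(132)/(-87140) = 132/(-87140) = 132*(-1/87140) = -33/21785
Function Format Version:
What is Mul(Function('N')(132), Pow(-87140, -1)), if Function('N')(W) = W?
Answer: Rational(-33, 21785) ≈ -0.0015148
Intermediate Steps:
Mul(Function('N')(132), Pow(-87140, -1)) = Mul(132, Pow(-87140, -1)) = Mul(132, Rational(-1, 87140)) = Rational(-33, 21785)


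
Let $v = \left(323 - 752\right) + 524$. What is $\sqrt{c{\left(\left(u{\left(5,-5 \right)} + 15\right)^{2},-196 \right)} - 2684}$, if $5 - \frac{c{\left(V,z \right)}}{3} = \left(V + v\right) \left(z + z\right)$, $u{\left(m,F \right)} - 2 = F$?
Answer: $\sqrt{278395} \approx 527.63$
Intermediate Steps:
$u{\left(m,F \right)} = 2 + F$
$v = 95$ ($v = -429 + 524 = 95$)
$c{\left(V,z \right)} = 15 - 6 z \left(95 + V\right)$ ($c{\left(V,z \right)} = 15 - 3 \left(V + 95\right) \left(z + z\right) = 15 - 3 \left(95 + V\right) 2 z = 15 - 3 \cdot 2 z \left(95 + V\right) = 15 - 6 z \left(95 + V\right)$)
$\sqrt{c{\left(\left(u{\left(5,-5 \right)} + 15\right)^{2},-196 \right)} - 2684} = \sqrt{\left(15 - -111720 - 6 \left(\left(2 - 5\right) + 15\right)^{2} \left(-196\right)\right) - 2684} = \sqrt{\left(15 + 111720 - 6 \left(-3 + 15\right)^{2} \left(-196\right)\right) - 2684} = \sqrt{\left(15 + 111720 - 6 \cdot 12^{2} \left(-196\right)\right) - 2684} = \sqrt{\left(15 + 111720 - 864 \left(-196\right)\right) - 2684} = \sqrt{\left(15 + 111720 + 169344\right) - 2684} = \sqrt{281079 - 2684} = \sqrt{278395}$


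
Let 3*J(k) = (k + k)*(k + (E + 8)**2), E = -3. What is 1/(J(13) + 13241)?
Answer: 3/40711 ≈ 7.3690e-5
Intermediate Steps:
J(k) = 2*k*(25 + k)/3 (J(k) = ((k + k)*(k + (-3 + 8)**2))/3 = ((2*k)*(k + 5**2))/3 = ((2*k)*(k + 25))/3 = ((2*k)*(25 + k))/3 = (2*k*(25 + k))/3 = 2*k*(25 + k)/3)
1/(J(13) + 13241) = 1/((2/3)*13*(25 + 13) + 13241) = 1/((2/3)*13*38 + 13241) = 1/(988/3 + 13241) = 1/(40711/3) = 3/40711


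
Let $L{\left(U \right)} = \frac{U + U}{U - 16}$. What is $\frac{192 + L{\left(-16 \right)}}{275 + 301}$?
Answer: $\frac{193}{576} \approx 0.33507$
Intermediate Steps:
$L{\left(U \right)} = \frac{2 U}{-16 + U}$
$\frac{192 + L{\left(-16 \right)}}{275 + 301} = \frac{192 + 2 \left(-16\right) \frac{1}{-16 - 16}}{275 + 301} = \frac{192 + 2 \left(-16\right) \frac{1}{-32}}{576} = \left(192 + 2 \left(-16\right) \left(- \frac{1}{32}\right)\right) \frac{1}{576} = \left(192 + 1\right) \frac{1}{576} = 193 \cdot \frac{1}{576} = \frac{193}{576}$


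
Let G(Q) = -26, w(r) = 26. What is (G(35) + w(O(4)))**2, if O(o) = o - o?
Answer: 0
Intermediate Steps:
O(o) = 0
(G(35) + w(O(4)))**2 = (-26 + 26)**2 = 0**2 = 0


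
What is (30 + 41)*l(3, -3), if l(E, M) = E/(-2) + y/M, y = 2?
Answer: -923/6 ≈ -153.83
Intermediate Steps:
l(E, M) = 2/M - E/2 (l(E, M) = E/(-2) + 2/M = E*(-1/2) + 2/M = -E/2 + 2/M = 2/M - E/2)
(30 + 41)*l(3, -3) = (30 + 41)*(2/(-3) - 1/2*3) = 71*(2*(-1/3) - 3/2) = 71*(-2/3 - 3/2) = 71*(-13/6) = -923/6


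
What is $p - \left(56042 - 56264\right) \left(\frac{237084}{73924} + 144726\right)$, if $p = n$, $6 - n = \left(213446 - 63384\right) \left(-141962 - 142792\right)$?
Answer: $\frac{790300870994568}{18481} \approx 4.2763 \cdot 10^{10}$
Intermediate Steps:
$n = 42730754754$ ($n = 6 - \left(213446 - 63384\right) \left(-141962 - 142792\right) = 6 - 150062 \left(-284754\right) = 6 - -42730754748 = 6 + 42730754748 = 42730754754$)
$p = 42730754754$
$p - \left(56042 - 56264\right) \left(\frac{237084}{73924} + 144726\right) = 42730754754 - \left(56042 - 56264\right) \left(\frac{237084}{73924} + 144726\right) = 42730754754 - - 222 \left(237084 \cdot \frac{1}{73924} + 144726\right) = 42730754754 - - 222 \left(\frac{59271}{18481} + 144726\right) = 42730754754 - \left(-222\right) \frac{2674740477}{18481} = 42730754754 - - \frac{593792385894}{18481} = 42730754754 + \frac{593792385894}{18481} = \frac{790300870994568}{18481}$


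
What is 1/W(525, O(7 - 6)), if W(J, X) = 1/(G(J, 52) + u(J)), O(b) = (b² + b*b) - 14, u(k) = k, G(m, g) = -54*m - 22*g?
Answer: -28969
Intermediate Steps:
O(b) = -14 + 2*b² (O(b) = (b² + b²) - 14 = 2*b² - 14 = -14 + 2*b²)
W(J, X) = 1/(-1144 - 53*J) (W(J, X) = 1/((-54*J - 22*52) + J) = 1/((-54*J - 1144) + J) = 1/((-1144 - 54*J) + J) = 1/(-1144 - 53*J))
1/W(525, O(7 - 6)) = 1/(-1/(1144 + 53*525)) = 1/(-1/(1144 + 27825)) = 1/(-1/28969) = -28969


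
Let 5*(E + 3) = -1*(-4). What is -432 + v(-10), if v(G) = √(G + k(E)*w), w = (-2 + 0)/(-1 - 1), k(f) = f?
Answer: -432 + I*√305/5 ≈ -432.0 + 3.4929*I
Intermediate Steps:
E = -11/5 (E = -3 + (-1*(-4))/5 = -3 + (⅕)*4 = -3 + ⅘ = -11/5 ≈ -2.2000)
w = 1 (w = -2/(-2) = -2*(-½) = 1)
v(G) = √(-11/5 + G) (v(G) = √(G - 11/5*1) = √(G - 11/5) = √(-11/5 + G))
-432 + v(-10) = -432 + √(-55 + 25*(-10))/5 = -432 + √(-55 - 250)/5 = -432 + √(-305)/5 = -432 + (I*√305)/5 = -432 + I*√305/5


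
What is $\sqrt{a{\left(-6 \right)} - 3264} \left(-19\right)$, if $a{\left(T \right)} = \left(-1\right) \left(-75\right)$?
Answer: $- 19 i \sqrt{3189} \approx - 1073.0 i$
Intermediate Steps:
$a{\left(T \right)} = 75$
$\sqrt{a{\left(-6 \right)} - 3264} \left(-19\right) = \sqrt{75 - 3264} \left(-19\right) = \sqrt{-3189} \left(-19\right) = i \sqrt{3189} \left(-19\right) = - 19 i \sqrt{3189}$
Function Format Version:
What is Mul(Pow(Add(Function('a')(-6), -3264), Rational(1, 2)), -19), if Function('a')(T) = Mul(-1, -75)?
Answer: Mul(-19, I, Pow(3189, Rational(1, 2))) ≈ Mul(-1073.0, I)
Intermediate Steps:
Function('a')(T) = 75
Mul(Pow(Add(Function('a')(-6), -3264), Rational(1, 2)), -19) = Mul(Pow(Add(75, -3264), Rational(1, 2)), -19) = Mul(Pow(-3189, Rational(1, 2)), -19) = Mul(Mul(I, Pow(3189, Rational(1, 2))), -19) = Mul(-19, I, Pow(3189, Rational(1, 2)))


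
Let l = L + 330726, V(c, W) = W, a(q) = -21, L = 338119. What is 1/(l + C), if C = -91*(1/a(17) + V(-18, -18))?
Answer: 3/2011462 ≈ 1.4915e-6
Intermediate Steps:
l = 668845 (l = 338119 + 330726 = 668845)
C = 4927/3 (C = -91*(1/(-21) - 18) = -91*(-1/21 - 18) = -91*(-379/21) = 4927/3 ≈ 1642.3)
1/(l + C) = 1/(668845 + 4927/3) = 1/(2011462/3) = 3/2011462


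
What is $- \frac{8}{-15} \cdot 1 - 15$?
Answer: $- \frac{217}{15} \approx -14.467$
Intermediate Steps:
$- \frac{8}{-15} \cdot 1 - 15 = \left(-8\right) \left(- \frac{1}{15}\right) 1 - 15 = \frac{8}{15} \cdot 1 - 15 = \frac{8}{15} - 15 = - \frac{217}{15}$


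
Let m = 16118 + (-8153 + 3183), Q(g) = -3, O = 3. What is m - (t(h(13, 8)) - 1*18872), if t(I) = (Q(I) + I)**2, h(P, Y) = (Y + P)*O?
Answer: 26420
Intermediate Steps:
h(P, Y) = 3*P + 3*Y (h(P, Y) = (Y + P)*3 = (P + Y)*3 = 3*P + 3*Y)
m = 11148 (m = 16118 - 4970 = 11148)
t(I) = (-3 + I)**2
m - (t(h(13, 8)) - 1*18872) = 11148 - ((-3 + (3*13 + 3*8))**2 - 1*18872) = 11148 - ((-3 + (39 + 24))**2 - 18872) = 11148 - ((-3 + 63)**2 - 18872) = 11148 - (60**2 - 18872) = 11148 - (3600 - 18872) = 11148 - 1*(-15272) = 11148 + 15272 = 26420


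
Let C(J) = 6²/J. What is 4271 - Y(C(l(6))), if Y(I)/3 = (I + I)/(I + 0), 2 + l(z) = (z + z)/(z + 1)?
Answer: 4265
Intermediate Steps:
l(z) = -2 + 2*z/(1 + z) (l(z) = -2 + (z + z)/(z + 1) = -2 + (2*z)/(1 + z) = -2 + 2*z/(1 + z))
C(J) = 36/J
Y(I) = 6 (Y(I) = 3*((I + I)/(I + 0)) = 3*((2*I)/I) = 3*2 = 6)
4271 - Y(C(l(6))) = 4271 - 1*6 = 4271 - 6 = 4265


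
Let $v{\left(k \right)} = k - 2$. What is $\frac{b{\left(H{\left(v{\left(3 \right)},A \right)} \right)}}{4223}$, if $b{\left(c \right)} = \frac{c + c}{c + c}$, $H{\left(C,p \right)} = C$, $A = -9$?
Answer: $\frac{1}{4223} \approx 0.0002368$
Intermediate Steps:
$v{\left(k \right)} = -2 + k$ ($v{\left(k \right)} = k - 2 = -2 + k$)
$b{\left(c \right)} = 1$ ($b{\left(c \right)} = \frac{2 c}{2 c} = 2 c \frac{1}{2 c} = 1$)
$\frac{b{\left(H{\left(v{\left(3 \right)},A \right)} \right)}}{4223} = 1 \cdot \frac{1}{4223} = \frac{1}{4223}$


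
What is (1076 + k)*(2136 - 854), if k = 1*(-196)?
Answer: 1128160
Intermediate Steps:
k = -196
(1076 + k)*(2136 - 854) = (1076 - 196)*(2136 - 854) = 880*1282 = 1128160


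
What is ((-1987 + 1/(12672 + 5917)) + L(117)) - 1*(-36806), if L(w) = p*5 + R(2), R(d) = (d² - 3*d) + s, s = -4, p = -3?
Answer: 646860023/18589 ≈ 34798.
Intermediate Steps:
R(d) = -4 + d² - 3*d (R(d) = (d² - 3*d) - 4 = -4 + d² - 3*d)
L(w) = -21 (L(w) = -3*5 + (-4 + 2² - 3*2) = -15 + (-4 + 4 - 6) = -15 - 6 = -21)
((-1987 + 1/(12672 + 5917)) + L(117)) - 1*(-36806) = ((-1987 + 1/(12672 + 5917)) - 21) - 1*(-36806) = ((-1987 + 1/18589) - 21) + 36806 = (-36936342/18589 - 21) + 36806 = -37326711/18589 + 36806 = 646860023/18589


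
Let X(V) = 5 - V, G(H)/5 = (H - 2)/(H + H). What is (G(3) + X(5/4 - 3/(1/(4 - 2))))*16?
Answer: 508/3 ≈ 169.33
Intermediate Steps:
G(H) = 5*(-2 + H)/(2*H) (G(H) = 5*((H - 2)/(H + H)) = 5*((-2 + H)/((2*H))) = 5*((-2 + H)*(1/(2*H))) = 5*((-2 + H)/(2*H)) = 5*(-2 + H)/(2*H))
(G(3) + X(5/4 - 3/(1/(4 - 2))))*16 = ((5/2 - 5/3) + (5 - (5/4 - 3/(1/(4 - 2)))))*16 = ((5/2 - 5*⅓) + (5 - (5*(¼) - 3/(1/2))))*16 = ((5/2 - 5/3) + (5 - (5/4 - 3/½)))*16 = (⅚ + (5 - (5/4 - 3*2)))*16 = (⅚ + (5 - (5/4 - 6)))*16 = (⅚ + (5 - 1*(-19/4)))*16 = (⅚ + (5 + 19/4))*16 = (⅚ + 39/4)*16 = (127/12)*16 = 508/3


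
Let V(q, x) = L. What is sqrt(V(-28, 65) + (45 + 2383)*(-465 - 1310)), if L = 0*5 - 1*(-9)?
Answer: I*sqrt(4309691) ≈ 2076.0*I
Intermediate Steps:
L = 9 (L = 0 + 9 = 9)
V(q, x) = 9
sqrt(V(-28, 65) + (45 + 2383)*(-465 - 1310)) = sqrt(9 + (45 + 2383)*(-465 - 1310)) = sqrt(9 + 2428*(-1775)) = sqrt(9 - 4309700) = sqrt(-4309691) = I*sqrt(4309691)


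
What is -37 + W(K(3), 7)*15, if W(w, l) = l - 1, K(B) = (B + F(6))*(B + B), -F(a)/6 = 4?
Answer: 53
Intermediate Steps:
F(a) = -24 (F(a) = -6*4 = -24)
K(B) = 2*B*(-24 + B) (K(B) = (B - 24)*(B + B) = (-24 + B)*(2*B) = 2*B*(-24 + B))
W(w, l) = -1 + l
-37 + W(K(3), 7)*15 = -37 + (-1 + 7)*15 = -37 + 6*15 = -37 + 90 = 53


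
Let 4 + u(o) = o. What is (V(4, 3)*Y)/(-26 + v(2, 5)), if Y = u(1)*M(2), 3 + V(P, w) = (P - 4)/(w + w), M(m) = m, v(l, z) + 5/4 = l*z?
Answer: -24/23 ≈ -1.0435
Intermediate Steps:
v(l, z) = -5/4 + l*z
u(o) = -4 + o
V(P, w) = -3 + (-4 + P)/(2*w) (V(P, w) = -3 + (P - 4)/(w + w) = -3 + (-4 + P)/((2*w)) = -3 + (-4 + P)*(1/(2*w)) = -3 + (-4 + P)/(2*w))
Y = -6 (Y = (-4 + 1)*2 = -3*2 = -6)
(V(4, 3)*Y)/(-26 + v(2, 5)) = (((½)*(-4 + 4 - 6*3)/3)*(-6))/(-26 + (-5/4 + 2*5)) = (((½)*(⅓)*(-4 + 4 - 18))*(-6))/(-26 + (-5/4 + 10)) = (((½)*(⅓)*(-18))*(-6))/(-26 + 35/4) = (-3*(-6))/(-69/4) = 18*(-4/69) = -24/23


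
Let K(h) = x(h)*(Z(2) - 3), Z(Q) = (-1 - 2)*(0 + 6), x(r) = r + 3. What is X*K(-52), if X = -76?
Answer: -78204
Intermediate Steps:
x(r) = 3 + r
Z(Q) = -18 (Z(Q) = -3*6 = -18)
K(h) = -63 - 21*h (K(h) = (3 + h)*(-18 - 3) = (3 + h)*(-21) = -63 - 21*h)
X*K(-52) = -76*(-63 - 21*(-52)) = -76*(-63 + 1092) = -76*1029 = -78204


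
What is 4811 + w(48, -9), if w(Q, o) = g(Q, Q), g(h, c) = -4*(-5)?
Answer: 4831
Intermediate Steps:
g(h, c) = 20
w(Q, o) = 20
4811 + w(48, -9) = 4811 + 20 = 4831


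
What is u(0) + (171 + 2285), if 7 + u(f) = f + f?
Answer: 2449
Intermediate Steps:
u(f) = -7 + 2*f (u(f) = -7 + (f + f) = -7 + 2*f)
u(0) + (171 + 2285) = (-7 + 2*0) + (171 + 2285) = (-7 + 0) + 2456 = -7 + 2456 = 2449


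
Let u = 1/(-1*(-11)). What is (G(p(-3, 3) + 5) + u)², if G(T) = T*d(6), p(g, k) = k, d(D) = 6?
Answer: 279841/121 ≈ 2312.7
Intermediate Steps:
G(T) = 6*T (G(T) = T*6 = 6*T)
u = 1/11 ≈ 0.090909
(G(p(-3, 3) + 5) + u)² = (6*(3 + 5) + 1/11)² = (6*8 + 1/11)² = (48 + 1/11)² = (529/11)² = 279841/121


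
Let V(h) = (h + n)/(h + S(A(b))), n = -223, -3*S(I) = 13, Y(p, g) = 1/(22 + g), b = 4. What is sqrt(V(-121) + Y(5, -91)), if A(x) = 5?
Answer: sqrt(28713522)/3243 ≈ 1.6523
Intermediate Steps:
S(I) = -13/3 (S(I) = -1/3*13 = -13/3)
V(h) = (-223 + h)/(-13/3 + h) (V(h) = (h - 223)/(h - 13/3) = (-223 + h)/(-13/3 + h))
sqrt(V(-121) + Y(5, -91)) = sqrt(3*(-223 - 121)/(-13 + 3*(-121)) + 1/(22 - 91)) = sqrt(3*(-344)/(-13 - 363) + 1/(-69)) = sqrt(3*(-344)/(-376) - 1/69) = sqrt(3*(-1/376)*(-344) - 1/69) = sqrt(129/47 - 1/69) = sqrt(8854/3243) = sqrt(28713522)/3243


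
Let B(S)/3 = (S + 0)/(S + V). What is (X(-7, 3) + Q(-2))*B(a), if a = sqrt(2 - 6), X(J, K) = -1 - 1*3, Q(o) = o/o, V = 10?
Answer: 9*I*(-5 + I)/26 ≈ -0.34615 - 1.7308*I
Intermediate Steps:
Q(o) = 1
X(J, K) = -4 (X(J, K) = -1 - 3 = -4)
a = 2*I (a = sqrt(-4) = 2*I ≈ 2.0*I)
B(S) = 3*S/(10 + S) (B(S) = 3*((S + 0)/(S + 10)) = 3*(S/(10 + S)) = 3*S/(10 + S))
(X(-7, 3) + Q(-2))*B(a) = (-4 + 1)*(3*(2*I)/(10 + 2*I)) = -9*2*I*(10 - 2*I)/104 = -9*I*(10 - 2*I)/52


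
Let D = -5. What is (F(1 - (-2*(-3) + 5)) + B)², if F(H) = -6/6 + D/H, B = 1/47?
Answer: 2025/8836 ≈ 0.22918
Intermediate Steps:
B = 1/47 ≈ 0.021277
F(H) = -1 - 5/H (F(H) = -6/6 - 5/H = -6*⅙ - 5/H = -1 - 5/H)
(F(1 - (-2*(-3) + 5)) + B)² = ((-5 - (1 - (-2*(-3) + 5)))/(1 - (-2*(-3) + 5)) + 1/47)² = ((-5 - (1 - (6 + 5)))/(1 - (6 + 5)) + 1/47)² = ((-5 - (1 - 1*11))/(1 - 1*11) + 1/47)² = ((-5 - (1 - 11))/(1 - 11) + 1/47)² = ((-5 - 1*(-10))/(-10) + 1/47)² = (-(-5 + 10)/10 + 1/47)² = (-⅒*5 + 1/47)² = (-½ + 1/47)² = (-45/94)² = 2025/8836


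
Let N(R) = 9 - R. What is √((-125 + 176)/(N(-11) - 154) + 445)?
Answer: √7983586/134 ≈ 21.086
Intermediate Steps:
√((-125 + 176)/(N(-11) - 154) + 445) = √((-125 + 176)/((9 - 1*(-11)) - 154) + 445) = √(51/((9 + 11) - 154) + 445) = √(51/(20 - 154) + 445) = √(51/(-134) + 445) = √(51*(-1/134) + 445) = √(-51/134 + 445) = √(59579/134) = √7983586/134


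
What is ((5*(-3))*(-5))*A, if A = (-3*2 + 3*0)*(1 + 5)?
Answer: -2700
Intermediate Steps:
A = -36 (A = (-6 + 0)*6 = -6*6 = -36)
((5*(-3))*(-5))*A = ((5*(-3))*(-5))*(-36) = -15*(-5)*(-36) = 75*(-36) = -2700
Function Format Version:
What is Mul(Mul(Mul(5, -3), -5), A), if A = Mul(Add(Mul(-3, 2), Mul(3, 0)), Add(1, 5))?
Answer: -2700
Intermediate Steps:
A = -36 (A = Mul(Add(-6, 0), 6) = Mul(-6, 6) = -36)
Mul(Mul(Mul(5, -3), -5), A) = Mul(Mul(Mul(5, -3), -5), -36) = Mul(Mul(-15, -5), -36) = Mul(75, -36) = -2700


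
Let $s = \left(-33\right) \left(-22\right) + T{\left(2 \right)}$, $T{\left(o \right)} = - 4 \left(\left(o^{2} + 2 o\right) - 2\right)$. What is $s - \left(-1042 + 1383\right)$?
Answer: $361$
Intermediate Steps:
$T{\left(o \right)} = 8 - 8 o - 4 o^{2}$ ($T{\left(o \right)} = - 4 \left(-2 + o^{2} + 2 o\right) = 8 - 8 o - 4 o^{2}$)
$s = 702$ ($s = \left(-33\right) \left(-22\right) - \left(8 + 16\right) = 726 - 24 = 702$)
$s - \left(-1042 + 1383\right) = 702 - \left(-1042 + 1383\right) = 702 - 341 = 361$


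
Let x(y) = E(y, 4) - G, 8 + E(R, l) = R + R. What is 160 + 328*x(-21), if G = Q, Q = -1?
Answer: -15912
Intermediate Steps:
E(R, l) = -8 + 2*R (E(R, l) = -8 + (R + R) = -8 + 2*R)
G = -1
x(y) = -7 + 2*y (x(y) = (-8 + 2*y) - 1*(-1) = (-8 + 2*y) + 1 = -7 + 2*y)
160 + 328*x(-21) = 160 + 328*(-7 + 2*(-21)) = 160 + 328*(-7 - 42) = 160 + 328*(-49) = 160 - 16072 = -15912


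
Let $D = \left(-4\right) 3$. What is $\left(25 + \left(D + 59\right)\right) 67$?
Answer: $4824$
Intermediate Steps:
$D = -12$
$\left(25 + \left(D + 59\right)\right) 67 = \left(25 + \left(-12 + 59\right)\right) 67 = \left(25 + 47\right) 67 = 72 \cdot 67 = 4824$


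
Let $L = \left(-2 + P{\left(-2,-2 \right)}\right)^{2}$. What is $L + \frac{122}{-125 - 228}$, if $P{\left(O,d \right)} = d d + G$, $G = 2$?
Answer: $\frac{5526}{353} \approx 15.654$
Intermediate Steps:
$P{\left(O,d \right)} = 2 + d^{2}$ ($P{\left(O,d \right)} = d d + 2 = d^{2} + 2 = 2 + d^{2}$)
$L = 16$ ($L = \left(-2 + \left(2 + \left(-2\right)^{2}\right)\right)^{2} = \left(-2 + \left(2 + 4\right)\right)^{2} = \left(-2 + 6\right)^{2} = 4^{2} = 16$)
$L + \frac{122}{-125 - 228} = 16 + \frac{122}{-125 - 228} = 16 + \frac{122}{-353} = 16 + 122 \left(- \frac{1}{353}\right) = 16 - \frac{122}{353} = \frac{5526}{353}$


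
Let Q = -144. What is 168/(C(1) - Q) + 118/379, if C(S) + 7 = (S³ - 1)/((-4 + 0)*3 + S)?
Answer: 79838/51923 ≈ 1.5376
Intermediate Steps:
C(S) = -7 + (-1 + S³)/(-12 + S) (C(S) = -7 + (S³ - 1)/((-4 + 0)*3 + S) = -7 + (-1 + S³)/(-4*3 + S) = -7 + (-1 + S³)/(-12 + S))
168/(C(1) - Q) + 118/379 = 168/((83 + 1³ - 7*1)/(-12 + 1) - 1*(-144)) + 118/379 = 168/((83 + 1 - 7)/(-11) + 144) + 118*(1/379) = 168/(-1/11*77 + 144) + 118/379 = 168/(-7 + 144) + 118/379 = 168/137 + 118/379 = 79838/51923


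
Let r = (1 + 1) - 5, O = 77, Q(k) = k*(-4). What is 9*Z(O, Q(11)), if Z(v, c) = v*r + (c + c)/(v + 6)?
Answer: -173349/83 ≈ -2088.5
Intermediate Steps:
Q(k) = -4*k
r = -3 (r = 2 - 5 = -3)
Z(v, c) = -3*v + 2*c/(6 + v) (Z(v, c) = v*(-3) + (c + c)/(v + 6) = -3*v + (2*c)/(6 + v) = -3*v + 2*c/(6 + v))
9*Z(O, Q(11)) = 9*((-18*77 - 3*77² + 2*(-4*11))/(6 + 77)) = 9*((-1386 - 3*5929 + 2*(-44))/83) = 9*((-1386 - 17787 - 88)/83) = 9*((1/83)*(-19261)) = 9*(-19261/83) = -173349/83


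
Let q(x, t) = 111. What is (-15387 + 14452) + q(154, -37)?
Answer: -824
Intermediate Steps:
(-15387 + 14452) + q(154, -37) = (-15387 + 14452) + 111 = -935 + 111 = -824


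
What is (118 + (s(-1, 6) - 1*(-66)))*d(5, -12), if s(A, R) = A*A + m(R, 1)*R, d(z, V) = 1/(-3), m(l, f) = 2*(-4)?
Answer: -137/3 ≈ -45.667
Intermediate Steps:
m(l, f) = -8
d(z, V) = -⅓
s(A, R) = A² - 8*R (s(A, R) = A*A - 8*R = A² - 8*R)
(118 + (s(-1, 6) - 1*(-66)))*d(5, -12) = (118 + (((-1)² - 8*6) - 1*(-66)))*(-⅓) = (118 + ((1 - 48) + 66))*(-⅓) = (118 + (-47 + 66))*(-⅓) = (118 + 19)*(-⅓) = 137*(-⅓) = -137/3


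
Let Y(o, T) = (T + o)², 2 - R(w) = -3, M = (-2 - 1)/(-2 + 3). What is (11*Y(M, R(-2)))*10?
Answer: 440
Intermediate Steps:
M = -3 (M = -3/1 = -3*1 = -3)
R(w) = 5 (R(w) = 2 - 1*(-3) = 2 + 3 = 5)
(11*Y(M, R(-2)))*10 = (11*(5 - 3)²)*10 = (11*2²)*10 = (11*4)*10 = 44*10 = 440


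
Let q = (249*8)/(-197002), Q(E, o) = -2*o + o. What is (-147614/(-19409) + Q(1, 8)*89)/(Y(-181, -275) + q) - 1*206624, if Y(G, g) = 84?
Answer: -141792525682853/686206688 ≈ -2.0663e+5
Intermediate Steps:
Q(E, o) = -o
q = -996/98501 (q = 1992*(-1/197002) = -996/98501 ≈ -0.010112)
(-147614/(-19409) + Q(1, 8)*89)/(Y(-181, -275) + q) - 1*206624 = (-147614/(-19409) - 1*8*89)/(84 - 996/98501) - 1*206624 = (-147614*(-1/19409) - 8*89)/(8273088/98501) - 206624 = (147614/19409 - 712)*(98501/8273088) - 206624 = -13671594/19409*98501/8273088 - 206624 = -5754981541/686206688 - 206624 = -141792525682853/686206688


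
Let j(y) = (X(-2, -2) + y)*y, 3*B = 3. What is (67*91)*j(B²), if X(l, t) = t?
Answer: -6097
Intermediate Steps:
B = 1 (B = (⅓)*3 = 1)
j(y) = y*(-2 + y) (j(y) = (-2 + y)*y = y*(-2 + y))
(67*91)*j(B²) = (67*91)*(1²*(-2 + 1²)) = 6097*(1*(-2 + 1)) = 6097*(1*(-1)) = 6097*(-1) = -6097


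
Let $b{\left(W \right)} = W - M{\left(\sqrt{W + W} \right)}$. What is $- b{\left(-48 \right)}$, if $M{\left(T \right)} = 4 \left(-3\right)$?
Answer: $36$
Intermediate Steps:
$M{\left(T \right)} = -12$
$b{\left(W \right)} = 12 + W$ ($b{\left(W \right)} = W - -12 = W + 12 = 12 + W$)
$- b{\left(-48 \right)} = - (12 - 48) = \left(-1\right) \left(-36\right) = 36$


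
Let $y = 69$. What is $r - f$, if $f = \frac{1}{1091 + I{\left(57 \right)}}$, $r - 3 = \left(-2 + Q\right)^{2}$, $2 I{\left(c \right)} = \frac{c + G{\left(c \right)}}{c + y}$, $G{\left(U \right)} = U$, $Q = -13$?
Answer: $\frac{10451706}{45841} \approx 228.0$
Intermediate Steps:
$I{\left(c \right)} = \frac{c}{69 + c}$ ($I{\left(c \right)} = \frac{\left(c + c\right) \frac{1}{c + 69}}{2} = \frac{2 c \frac{1}{69 + c}}{2} = \frac{c}{69 + c}$)
$r = 228$ ($r = 3 + \left(-2 - 13\right)^{2} = 3 + \left(-15\right)^{2} = 3 + 225 = 228$)
$f = \frac{42}{45841}$ ($f = \frac{1}{1091 + \frac{57}{69 + 57}} = \frac{1}{1091 + \frac{57}{126}} = \frac{1}{1091 + 57 \cdot \frac{1}{126}} = \frac{1}{1091 + \frac{19}{42}} = \frac{1}{\frac{45841}{42}} = \frac{42}{45841} \approx 0.00091621$)
$r - f = 228 - \frac{42}{45841} = \frac{10451706}{45841}$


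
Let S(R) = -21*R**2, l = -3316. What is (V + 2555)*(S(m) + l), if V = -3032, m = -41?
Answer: 18420309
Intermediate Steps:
(V + 2555)*(S(m) + l) = (-3032 + 2555)*(-21*(-41)**2 - 3316) = -477*(-21*1681 - 3316) = -477*(-35301 - 3316) = -477*(-38617) = 18420309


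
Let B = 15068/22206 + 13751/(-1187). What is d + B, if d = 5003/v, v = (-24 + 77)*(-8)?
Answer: -126879268663/5588006664 ≈ -22.706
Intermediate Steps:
v = -424 (v = 53*(-8) = -424)
B = -143734495/13179261 (B = 15068*(1/22206) + 13751*(-1/1187) = 7534/11103 - 13751/1187 = -143734495/13179261 ≈ -10.906)
d = -5003/424 (d = 5003/(-424) = 5003*(-1/424) = -5003/424 ≈ -11.800)
d + B = -5003/424 - 143734495/13179261 = -126879268663/5588006664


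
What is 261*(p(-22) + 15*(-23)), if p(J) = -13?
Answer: -93438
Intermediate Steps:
261*(p(-22) + 15*(-23)) = 261*(-13 + 15*(-23)) = 261*(-13 - 345) = 261*(-358) = -93438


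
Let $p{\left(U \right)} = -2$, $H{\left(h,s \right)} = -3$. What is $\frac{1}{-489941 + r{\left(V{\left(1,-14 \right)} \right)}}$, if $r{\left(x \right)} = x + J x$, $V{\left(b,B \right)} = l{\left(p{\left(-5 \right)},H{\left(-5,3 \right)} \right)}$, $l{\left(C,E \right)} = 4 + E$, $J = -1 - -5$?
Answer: $- \frac{1}{489936} \approx -2.0411 \cdot 10^{-6}$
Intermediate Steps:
$J = 4$ ($J = -1 + 5 = 4$)
$V{\left(b,B \right)} = 1$ ($V{\left(b,B \right)} = 4 - 3 = 1$)
$r{\left(x \right)} = 5 x$ ($r{\left(x \right)} = x + 4 x = 5 x$)
$\frac{1}{-489941 + r{\left(V{\left(1,-14 \right)} \right)}} = \frac{1}{-489941 + 5 \cdot 1} = \frac{1}{-489941 + 5} = \frac{1}{-489936} = - \frac{1}{489936}$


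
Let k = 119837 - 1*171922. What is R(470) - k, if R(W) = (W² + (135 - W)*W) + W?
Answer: 116005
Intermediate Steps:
k = -52085 (k = 119837 - 171922 = -52085)
R(W) = W + W² + W*(135 - W) (R(W) = (W² + W*(135 - W)) + W = W + W² + W*(135 - W))
R(470) - k = 136*470 - 1*(-52085) = 63920 + 52085 = 116005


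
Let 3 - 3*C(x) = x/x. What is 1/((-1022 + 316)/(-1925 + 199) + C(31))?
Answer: 2589/2785 ≈ 0.92962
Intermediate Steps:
C(x) = ⅔ (C(x) = 1 - x/(3*x) = 1 - ⅓*1 = 1 - ⅓ = ⅔)
1/((-1022 + 316)/(-1925 + 199) + C(31)) = 1/((-1022 + 316)/(-1925 + 199) + ⅔) = 1/(-706/(-1726) + ⅔) = 1/(-706*(-1/1726) + ⅔) = 1/(353/863 + ⅔) = 1/(2785/2589) = 2589/2785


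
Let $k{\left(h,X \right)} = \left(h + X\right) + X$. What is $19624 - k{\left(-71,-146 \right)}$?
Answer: $19987$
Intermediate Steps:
$k{\left(h,X \right)} = h + 2 X$ ($k{\left(h,X \right)} = \left(X + h\right) + X = h + 2 X$)
$19624 - k{\left(-71,-146 \right)} = 19624 - \left(-71 + 2 \left(-146\right)\right) = 19624 - \left(-71 - 292\right) = 19624 - -363 = 19624 + 363 = 19987$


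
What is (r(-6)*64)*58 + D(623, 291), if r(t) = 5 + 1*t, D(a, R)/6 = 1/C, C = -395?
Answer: -1466246/395 ≈ -3712.0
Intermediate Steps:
D(a, R) = -6/395 (D(a, R) = 6/(-395) = 6*(-1/395) = -6/395)
r(t) = 5 + t
(r(-6)*64)*58 + D(623, 291) = ((5 - 6)*64)*58 - 6/395 = -1*64*58 - 6/395 = -64*58 - 6/395 = -3712 - 6/395 = -1466246/395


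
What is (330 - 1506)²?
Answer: 1382976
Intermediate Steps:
(330 - 1506)² = (-1176)² = 1382976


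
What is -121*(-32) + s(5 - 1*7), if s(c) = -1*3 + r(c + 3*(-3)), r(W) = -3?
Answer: 3866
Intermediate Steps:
s(c) = -6 (s(c) = -1*3 - 3 = -3 - 3 = -6)
-121*(-32) + s(5 - 1*7) = -121*(-32) - 6 = 3872 - 6 = 3866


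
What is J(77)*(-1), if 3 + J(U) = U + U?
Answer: -151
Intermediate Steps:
J(U) = -3 + 2*U (J(U) = -3 + (U + U) = -3 + 2*U)
J(77)*(-1) = (-3 + 2*77)*(-1) = (-3 + 154)*(-1) = 151*(-1) = -151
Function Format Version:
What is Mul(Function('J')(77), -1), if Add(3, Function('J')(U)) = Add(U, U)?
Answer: -151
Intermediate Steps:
Function('J')(U) = Add(-3, Mul(2, U)) (Function('J')(U) = Add(-3, Add(U, U)) = Add(-3, Mul(2, U)))
Mul(Function('J')(77), -1) = Mul(Add(-3, Mul(2, 77)), -1) = Mul(Add(-3, 154), -1) = Mul(151, -1) = -151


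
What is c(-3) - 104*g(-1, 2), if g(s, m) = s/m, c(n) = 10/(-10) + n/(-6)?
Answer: 103/2 ≈ 51.500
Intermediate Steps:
c(n) = -1 - n/6 (c(n) = 10*(-⅒) + n*(-⅙) = -1 - n/6)
c(-3) - 104*g(-1, 2) = (-1 - ⅙*(-3)) - (-104)/2 = (-1 + ½) - (-104)/2 = -½ - 104*(-½) = -½ + 52 = 103/2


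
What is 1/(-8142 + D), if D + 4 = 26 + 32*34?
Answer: -1/7032 ≈ -0.00014221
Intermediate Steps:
D = 1110 (D = -4 + (26 + 32*34) = -4 + (26 + 1088) = -4 + 1114 = 1110)
1/(-8142 + D) = 1/(-8142 + 1110) = 1/(-7032) = -1/7032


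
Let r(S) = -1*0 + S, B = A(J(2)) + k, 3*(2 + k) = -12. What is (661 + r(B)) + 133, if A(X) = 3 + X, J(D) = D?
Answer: 793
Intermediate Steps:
k = -6 (k = -2 + (⅓)*(-12) = -2 - 4 = -6)
B = -1 (B = (3 + 2) - 6 = 5 - 6 = -1)
r(S) = S (r(S) = 0 + S = S)
(661 + r(B)) + 133 = (661 - 1) + 133 = 660 + 133 = 793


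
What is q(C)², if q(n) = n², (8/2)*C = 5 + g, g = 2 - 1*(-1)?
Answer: 16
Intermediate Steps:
g = 3 (g = 2 + 1 = 3)
C = 2 (C = (5 + 3)/4 = (¼)*8 = 2)
q(C)² = (2²)² = 4² = 16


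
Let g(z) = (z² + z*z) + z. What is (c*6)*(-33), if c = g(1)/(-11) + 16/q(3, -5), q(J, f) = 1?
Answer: -3114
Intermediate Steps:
g(z) = z + 2*z² (g(z) = (z² + z²) + z = 2*z² + z = z + 2*z²)
c = 173/11 (c = (1*(1 + 2*1))/(-11) + 16/1 = (1*(1 + 2))*(-1/11) + 16*1 = (1*3)*(-1/11) + 16 = 3*(-1/11) + 16 = -3/11 + 16 = 173/11 ≈ 15.727)
(c*6)*(-33) = ((173/11)*6)*(-33) = (1038/11)*(-33) = -3114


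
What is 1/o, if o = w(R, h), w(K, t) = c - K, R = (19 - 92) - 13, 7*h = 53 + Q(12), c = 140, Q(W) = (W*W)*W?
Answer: 1/226 ≈ 0.0044248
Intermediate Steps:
Q(W) = W³ (Q(W) = W²*W = W³)
h = 1781/7 (h = (53 + 12³)/7 = (53 + 1728)/7 = (⅐)*1781 = 1781/7 ≈ 254.43)
R = -86 (R = -73 - 13 = -86)
w(K, t) = 140 - K
o = 226 (o = 140 - 1*(-86) = 140 + 86 = 226)
1/o = 1/226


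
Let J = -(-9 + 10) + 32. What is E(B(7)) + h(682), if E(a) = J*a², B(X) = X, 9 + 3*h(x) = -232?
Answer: 4316/3 ≈ 1438.7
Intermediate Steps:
h(x) = -241/3 (h(x) = -3 + (⅓)*(-232) = -3 - 232/3 = -241/3)
J = 31 (J = -1*1 + 32 = -1 + 32 = 31)
E(a) = 31*a²
E(B(7)) + h(682) = 31*7² - 241/3 = 31*49 - 241/3 = 1519 - 241/3 = 4316/3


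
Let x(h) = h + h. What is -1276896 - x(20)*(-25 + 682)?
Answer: -1303176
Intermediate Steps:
x(h) = 2*h
-1276896 - x(20)*(-25 + 682) = -1276896 - 2*20*(-25 + 682) = -1276896 - 40*657 = -1276896 - 1*26280 = -1276896 - 26280 = -1303176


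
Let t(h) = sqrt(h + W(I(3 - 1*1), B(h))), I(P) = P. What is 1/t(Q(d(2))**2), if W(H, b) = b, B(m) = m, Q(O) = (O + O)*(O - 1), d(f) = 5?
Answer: sqrt(2)/80 ≈ 0.017678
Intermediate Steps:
Q(O) = 2*O*(-1 + O) (Q(O) = (2*O)*(-1 + O) = 2*O*(-1 + O))
t(h) = sqrt(2)*sqrt(h) (t(h) = sqrt(h + h) = sqrt(2*h) = sqrt(2)*sqrt(h))
1/t(Q(d(2))**2) = 1/(sqrt(2)*sqrt((2*5*(-1 + 5))**2)) = 1/(sqrt(2)*sqrt((2*5*4)**2)) = 1/(sqrt(2)*sqrt(40**2)) = 1/(sqrt(2)*sqrt(1600)) = 1/(sqrt(2)*40) = 1/(40*sqrt(2)) = sqrt(2)/80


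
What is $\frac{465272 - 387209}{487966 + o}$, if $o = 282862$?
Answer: $\frac{78063}{770828} \approx 0.10127$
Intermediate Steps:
$\frac{465272 - 387209}{487966 + o} = \frac{465272 - 387209}{487966 + 282862} = \frac{78063}{770828}$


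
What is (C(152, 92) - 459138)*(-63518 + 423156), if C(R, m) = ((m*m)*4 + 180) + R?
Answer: -152828168100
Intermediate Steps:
C(R, m) = 180 + R + 4*m² (C(R, m) = (m²*4 + 180) + R = (4*m² + 180) + R = (180 + 4*m²) + R = 180 + R + 4*m²)
(C(152, 92) - 459138)*(-63518 + 423156) = ((180 + 152 + 4*92²) - 459138)*(-63518 + 423156) = ((180 + 152 + 4*8464) - 459138)*359638 = ((180 + 152 + 33856) - 459138)*359638 = (34188 - 459138)*359638 = -424950*359638 = -152828168100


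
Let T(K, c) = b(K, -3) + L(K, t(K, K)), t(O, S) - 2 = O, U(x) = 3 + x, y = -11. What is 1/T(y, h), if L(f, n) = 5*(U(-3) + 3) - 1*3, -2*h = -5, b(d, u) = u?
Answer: ⅑ ≈ 0.11111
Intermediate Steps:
t(O, S) = 2 + O
h = 5/2 (h = -½*(-5) = 5/2 ≈ 2.5000)
L(f, n) = 12 (L(f, n) = 5*((3 - 3) + 3) - 1*3 = 5*(0 + 3) - 3 = 5*3 - 3 = 15 - 3 = 12)
T(K, c) = 9 (T(K, c) = -3 + 12 = 9)
1/T(y, h) = 1/9 = ⅑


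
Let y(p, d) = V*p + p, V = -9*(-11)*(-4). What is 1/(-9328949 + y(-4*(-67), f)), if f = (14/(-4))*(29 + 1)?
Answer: -1/9434809 ≈ -1.0599e-7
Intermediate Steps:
V = -396 (V = 99*(-4) = -396)
f = -105 (f = (14*(-1/4))*30 = -7/2*30 = -105)
y(p, d) = -395*p (y(p, d) = -396*p + p = -395*p)
1/(-9328949 + y(-4*(-67), f)) = 1/(-9328949 - (-1580)*(-67)) = 1/(-9328949 - 395*268) = 1/(-9328949 - 105860) = 1/(-9434809) = -1/9434809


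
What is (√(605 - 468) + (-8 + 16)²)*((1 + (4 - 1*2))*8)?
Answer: 1536 + 24*√137 ≈ 1816.9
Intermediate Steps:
(√(605 - 468) + (-8 + 16)²)*((1 + (4 - 1*2))*8) = (√137 + 8²)*((1 + (4 - 2))*8) = (√137 + 64)*((1 + 2)*8) = (64 + √137)*(3*8) = (64 + √137)*24 = 1536 + 24*√137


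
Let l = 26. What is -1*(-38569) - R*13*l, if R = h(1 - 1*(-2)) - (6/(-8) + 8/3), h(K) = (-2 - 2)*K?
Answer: 259637/6 ≈ 43273.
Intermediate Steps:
h(K) = -4*K
R = -167/12 (R = -4*(1 - 1*(-2)) - (6/(-8) + 8/3) = -4*(1 + 2) - (6*(-⅛) + 8*(⅓)) = -4*3 - (-¾ + 8/3) = -12 - 1*23/12 = -12 - 23/12 = -167/12 ≈ -13.917)
-1*(-38569) - R*13*l = -1*(-38569) - (-167/12*13)*26 = 38569 - (-2171)*26/12 = 38569 - 1*(-28223/6) = 38569 + 28223/6 = 259637/6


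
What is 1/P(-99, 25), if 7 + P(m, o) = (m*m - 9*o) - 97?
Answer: 1/9472 ≈ 0.00010557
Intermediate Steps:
P(m, o) = -104 + m² - 9*o (P(m, o) = -7 + ((m*m - 9*o) - 97) = -7 + ((m² - 9*o) - 97) = -7 + (-97 + m² - 9*o) = -104 + m² - 9*o)
1/P(-99, 25) = 1/(-104 + (-99)² - 9*25) = 1/(-104 + 9801 - 225) = 1/9472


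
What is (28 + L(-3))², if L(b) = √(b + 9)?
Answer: (28 + √6)² ≈ 927.17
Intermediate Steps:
L(b) = √(9 + b)
(28 + L(-3))² = (28 + √(9 - 3))² = (28 + √6)²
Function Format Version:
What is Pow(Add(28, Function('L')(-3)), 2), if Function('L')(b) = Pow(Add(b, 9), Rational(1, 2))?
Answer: Pow(Add(28, Pow(6, Rational(1, 2))), 2) ≈ 927.17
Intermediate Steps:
Function('L')(b) = Pow(Add(9, b), Rational(1, 2))
Pow(Add(28, Function('L')(-3)), 2) = Pow(Add(28, Pow(Add(9, -3), Rational(1, 2))), 2) = Pow(Add(28, Pow(6, Rational(1, 2))), 2)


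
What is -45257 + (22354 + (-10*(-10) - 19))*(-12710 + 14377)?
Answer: 37353888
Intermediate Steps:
-45257 + (22354 + (-10*(-10) - 19))*(-12710 + 14377) = -45257 + (22354 + (100 - 19))*1667 = -45257 + (22354 + 81)*1667 = -45257 + 22435*1667 = -45257 + 37399145 = 37353888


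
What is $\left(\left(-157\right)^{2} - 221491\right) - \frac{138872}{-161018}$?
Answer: $- \frac{15847483142}{80509} \approx -1.9684 \cdot 10^{5}$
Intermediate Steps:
$\left(\left(-157\right)^{2} - 221491\right) - \frac{138872}{-161018} = \left(24649 - 221491\right) - - \frac{69436}{80509} = -196842 + \frac{69436}{80509} = - \frac{15847483142}{80509}$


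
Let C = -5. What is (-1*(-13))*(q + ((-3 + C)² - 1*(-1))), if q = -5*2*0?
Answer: 845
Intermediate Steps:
q = 0 (q = -10*0 = 0)
(-1*(-13))*(q + ((-3 + C)² - 1*(-1))) = (-1*(-13))*(0 + ((-3 - 5)² - 1*(-1))) = 13*(0 + ((-8)² + 1)) = 13*(0 + (64 + 1)) = 13*(0 + 65) = 13*65 = 845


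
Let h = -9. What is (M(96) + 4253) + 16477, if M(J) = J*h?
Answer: 19866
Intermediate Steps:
M(J) = -9*J (M(J) = J*(-9) = -9*J)
(M(96) + 4253) + 16477 = (-9*96 + 4253) + 16477 = (-864 + 4253) + 16477 = 3389 + 16477 = 19866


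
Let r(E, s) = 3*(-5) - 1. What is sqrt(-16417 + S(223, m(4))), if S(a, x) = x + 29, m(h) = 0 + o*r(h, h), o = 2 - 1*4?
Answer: 2*I*sqrt(4089) ≈ 127.89*I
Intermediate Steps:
o = -2 (o = 2 - 4 = -2)
r(E, s) = -16 (r(E, s) = -15 - 1 = -16)
m(h) = 32 (m(h) = 0 - 2*(-16) = 0 + 32 = 32)
S(a, x) = 29 + x
sqrt(-16417 + S(223, m(4))) = sqrt(-16417 + (29 + 32)) = sqrt(-16417 + 61) = sqrt(-16356) = 2*I*sqrt(4089)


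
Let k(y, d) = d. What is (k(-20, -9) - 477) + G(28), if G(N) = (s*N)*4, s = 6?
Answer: 186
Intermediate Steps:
G(N) = 24*N (G(N) = (6*N)*4 = 24*N)
(k(-20, -9) - 477) + G(28) = (-9 - 477) + 24*28 = -486 + 672 = 186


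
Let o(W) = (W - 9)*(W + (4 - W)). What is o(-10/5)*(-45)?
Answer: 1980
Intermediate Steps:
o(W) = -36 + 4*W (o(W) = (-9 + W)*4 = -36 + 4*W)
o(-10/5)*(-45) = (-36 + 4*(-10/5))*(-45) = (-36 + 4*(-10*⅕))*(-45) = (-36 + 4*(-2))*(-45) = (-36 - 8)*(-45) = -44*(-45) = 1980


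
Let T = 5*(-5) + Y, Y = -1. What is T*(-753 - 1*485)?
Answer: 32188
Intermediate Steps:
T = -26 (T = 5*(-5) - 1 = -25 - 1 = -26)
T*(-753 - 1*485) = -26*(-753 - 1*485) = -26*(-753 - 485) = -26*(-1238) = 32188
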